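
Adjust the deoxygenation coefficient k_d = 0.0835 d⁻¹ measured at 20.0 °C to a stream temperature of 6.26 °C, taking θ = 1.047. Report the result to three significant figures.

k_d ≈ 0.0444 d⁻¹

k_d(T₂) = k_d(T₁) · θ^(T₂−T₁) = 0.0835 × 1.047^(6.26−20.0)
= 0.0835 × 1.047^-13.7 = 0.0835 × 0.5320 = 0.04442 d⁻¹.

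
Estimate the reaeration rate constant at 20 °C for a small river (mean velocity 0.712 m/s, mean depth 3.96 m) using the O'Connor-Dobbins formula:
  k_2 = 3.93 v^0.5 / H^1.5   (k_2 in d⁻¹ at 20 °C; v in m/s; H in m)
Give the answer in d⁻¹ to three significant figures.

k_2 ≈ 0.421 d⁻¹

k_2 = 3.93 × 0.712^0.5 / 3.96^1.5 = 3.93 × 0.8438 / 7.880 = 0.4208 d⁻¹.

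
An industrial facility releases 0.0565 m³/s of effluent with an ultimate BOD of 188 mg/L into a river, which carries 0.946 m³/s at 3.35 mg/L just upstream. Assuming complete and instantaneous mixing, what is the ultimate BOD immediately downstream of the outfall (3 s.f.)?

Flow-weighted mixing: C = (Q_r C_r + Q_w C_w)/(Q_r + Q_w)
= (0.946×3.35 + 0.0565×188)/(0.946 + 0.0565) = 13.79/1.002 = 13.76 mg/L.

13.8 mg/L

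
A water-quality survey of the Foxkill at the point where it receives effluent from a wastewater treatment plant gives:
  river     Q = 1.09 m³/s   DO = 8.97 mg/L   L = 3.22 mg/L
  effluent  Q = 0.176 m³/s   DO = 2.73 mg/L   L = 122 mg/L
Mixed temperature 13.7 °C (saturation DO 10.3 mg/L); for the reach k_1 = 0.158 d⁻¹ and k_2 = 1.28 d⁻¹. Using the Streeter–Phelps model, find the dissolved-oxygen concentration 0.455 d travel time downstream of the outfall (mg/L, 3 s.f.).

DO ≈ 8.04 mg/L

Mixed DO = (1.09×8.97 + 0.176×2.73)/(1.09+0.176) = 10.26/1.266 = 8.103 mg/L.
Mixed L₀ = (1.09×3.22 + 0.176×122)/(1.266) = 24.98/1.266 = 19.73 mg/L.
Initial deficit D₀ = C_s − DO₀ = 10.3 − 8.103 = 2.197 mg/L.
D(0.455) = [0.158×19.73/(1.28−0.158)](e^(−0.158×0.455) − e^(−1.28×0.455)) + 2.197 e^(−1.28×0.455)
= 2.779 × (0.9306 − 0.5586) + 2.197 × 0.5586 = 2.261 mg/L.
DO = 10.3 − 2.261 = 8.039 mg/L.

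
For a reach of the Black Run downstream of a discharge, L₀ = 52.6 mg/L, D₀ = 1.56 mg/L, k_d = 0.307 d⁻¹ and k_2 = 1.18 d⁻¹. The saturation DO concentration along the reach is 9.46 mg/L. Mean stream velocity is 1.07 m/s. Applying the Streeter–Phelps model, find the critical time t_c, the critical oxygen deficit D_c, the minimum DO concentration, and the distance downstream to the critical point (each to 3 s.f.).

t_c = [1/(k_2−k_d)] ln[(k_2/k_d)(1 − D₀(k_2−k_d)/(k_d L₀))]
= [1/(1.18−0.307)] ln[(1.18/0.307)(1 − 1.56×0.8730/(0.307×52.6))]
= (1/0.8730) ln[3.844 × 0.9157] = 1.145 × ln(3.519) = 1.145 × 1.258 = 1.441 d.
L(t_c) = L₀ e^(−k_d t_c) = 52.6 × 0.6424 = 33.79 mg/L, and at the critical point k_2 D_c = k_d L, so D_c = (0.307/1.18) × 33.79 = 8.792 mg/L.
Minimum DO = C_s − D_c = 9.46 − 8.792 = 0.6684 mg/L.
x_c = v t_c = 1.07 m/s × 1.441 d × 86400 s/d = 133300 m ≈ 133 km.

t_c ≈ 1.44 d; D_c ≈ 8.79 mg/L; min DO ≈ 0.668 mg/L; x_c ≈ 133 km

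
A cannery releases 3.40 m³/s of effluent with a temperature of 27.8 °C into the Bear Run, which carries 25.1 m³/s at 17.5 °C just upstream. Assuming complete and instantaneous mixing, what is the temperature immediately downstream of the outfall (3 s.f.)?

18.7 °C

Flow-weighted mixing: C = (Q_r C_r + Q_w C_w)/(Q_r + Q_w)
= (25.1×17.5 + 3.40×27.8)/(25.1 + 3.40) = 533.8/28.50 = 18.73 °C.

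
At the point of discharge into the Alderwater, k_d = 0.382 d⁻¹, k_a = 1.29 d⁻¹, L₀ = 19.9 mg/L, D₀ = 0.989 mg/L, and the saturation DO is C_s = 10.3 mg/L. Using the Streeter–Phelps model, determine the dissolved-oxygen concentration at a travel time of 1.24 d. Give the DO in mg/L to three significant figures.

DO ≈ 6.58 mg/L

k_d L₀/(k_a−k_d) = 0.382×19.9/(1.29−0.382) = 7.602/0.9080 = 8.372 mg/L.
e^(−k_d t) = e^(−0.382×1.240) = 0.6227; e^(−k_a t) = e^(−1.29×1.240) = 0.2020.
D = 8.372 × (0.6227 − 0.2020) + 0.989 × 0.2020 = 3.522 + 0.1998 = 3.722 mg/L.
DO = C_s − D = 10.3 − 3.722 = 6.578 mg/L.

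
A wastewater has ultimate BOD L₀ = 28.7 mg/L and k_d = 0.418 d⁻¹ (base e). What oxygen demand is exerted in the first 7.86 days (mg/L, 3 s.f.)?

y ≈ 27.6 mg/L

y_t = L₀(1 − e^(−k_d t)) = 28.7 × (1 − e^(−0.418×7.86))
= 28.7 × (1 − 0.03742) = 28.7 × 0.9626 = 27.63 mg/L.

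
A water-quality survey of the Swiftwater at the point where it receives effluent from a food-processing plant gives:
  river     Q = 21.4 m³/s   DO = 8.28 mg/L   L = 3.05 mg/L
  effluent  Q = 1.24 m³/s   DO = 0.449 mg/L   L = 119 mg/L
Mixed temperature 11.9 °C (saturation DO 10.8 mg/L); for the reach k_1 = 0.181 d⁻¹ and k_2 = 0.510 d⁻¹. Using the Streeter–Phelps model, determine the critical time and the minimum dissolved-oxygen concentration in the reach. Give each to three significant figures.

Mixed DO = (21.4×8.28 + 1.24×0.449)/(21.4+1.24) = 177.7/22.64 = 7.851 mg/L.
Mixed L₀ = (21.4×3.05 + 1.24×119)/(22.64) = 212.8/22.64 = 9.401 mg/L.
Initial deficit D₀ = C_s − DO₀ = 10.8 − 7.851 = 2.949 mg/L.
t_c = (1/0.3290) ln[(0.510/0.181)(1 − 2.949×0.3290/(0.181×9.401))] = 3.040 × ln(1.211) = 0.5821 d.
D_c = (0.181/0.510) × 9.401 × e^(−0.181×0.5821) = 0.3549 × 9.401 × 0.9000 = 3.003 mg/L.
Minimum DO = 10.8 − 3.003 = 7.797 mg/L.

t_c ≈ 0.582 d; minimum DO ≈ 7.80 mg/L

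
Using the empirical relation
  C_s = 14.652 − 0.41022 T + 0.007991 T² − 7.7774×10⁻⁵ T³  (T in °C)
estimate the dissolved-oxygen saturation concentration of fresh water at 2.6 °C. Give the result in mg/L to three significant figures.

C_s ≈ 13.6 mg/L

C_s = 14.652 − 0.41022×2.6 + 0.007991×2.6² − 7.7774×10⁻⁵×2.6³ = 13.64 mg/L.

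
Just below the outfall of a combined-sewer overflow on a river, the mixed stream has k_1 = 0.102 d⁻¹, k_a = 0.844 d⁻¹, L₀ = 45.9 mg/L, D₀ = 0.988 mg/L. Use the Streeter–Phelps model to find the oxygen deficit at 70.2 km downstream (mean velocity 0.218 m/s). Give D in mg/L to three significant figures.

D ≈ 4.09 mg/L

Travel time t = x/v = 70.2 km / (0.218 m/s) = 70200 m / 0.218 m/s = 322000 s = 3.727 d.
k_1 L₀/(k_a−k_1) = 0.102×45.9/(0.844−0.102) = 4.682/0.7420 = 6.310 mg/L.
e^(−k_1 t) = e^(−0.102×3.727) = 0.6838; e^(−k_a t) = e^(−0.844×3.727) = 0.04304.
D = 6.310 × (0.6838 − 0.04304) + 0.988 × 0.04304 = 4.043 + 0.04252 = 4.085 mg/L.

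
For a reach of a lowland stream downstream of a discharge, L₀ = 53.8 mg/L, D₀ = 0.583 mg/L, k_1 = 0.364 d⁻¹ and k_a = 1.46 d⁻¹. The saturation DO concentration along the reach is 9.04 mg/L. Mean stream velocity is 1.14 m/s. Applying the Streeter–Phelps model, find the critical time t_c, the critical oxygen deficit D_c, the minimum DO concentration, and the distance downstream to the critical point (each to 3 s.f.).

At the critical point dD/dt = 0, so k_1 L₀ e^(−k_1 t) = k_a D. Substituting D(t) from the Streeter–Phelps equation and solving for t gives
t_c = ln[(k_a/k_1)(1 − D₀(k_a−k_1)/(k_1 L₀))] / (k_a−k_1).
Here k_a−k_1 = 1.096 d⁻¹ and 1 − D₀(k_a−k_1)/(k_1 L₀) = 1 − 0.583×1.096/(0.364×53.8) = 0.9674, so
t_c = ln(4.011 × 0.9674) / 1.096 = 1.356 / 1.096 = 1.237 d.
D_c = (k_1/k_a) L₀ e^(−k_1 t_c) = (0.364/1.46) × 53.8 × e^(−0.364×1.237) = 0.2493 × 53.8 × 0.6374 = 8.550 mg/L.
Minimum DO = C_s − D_c = 9.04 − 8.550 = 0.4900 mg/L.
x_c = v t_c = 1.14 m/s × 1.237 d × 86400 s/d = 121800 m ≈ 122 km.

t_c ≈ 1.24 d; D_c ≈ 8.55 mg/L; min DO ≈ 0.490 mg/L; x_c ≈ 122 km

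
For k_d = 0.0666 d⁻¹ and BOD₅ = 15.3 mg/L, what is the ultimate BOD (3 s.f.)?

L₀ ≈ 54.0 mg/L

BOD₅ = L₀(1 − e^(−5k_d)) ⇒ L₀ = BOD₅ / (1 − e^(−5×0.0666))
= 15.3 / (1 − 0.7168) = 15.3 / 0.2832 = 54.02 mg/L.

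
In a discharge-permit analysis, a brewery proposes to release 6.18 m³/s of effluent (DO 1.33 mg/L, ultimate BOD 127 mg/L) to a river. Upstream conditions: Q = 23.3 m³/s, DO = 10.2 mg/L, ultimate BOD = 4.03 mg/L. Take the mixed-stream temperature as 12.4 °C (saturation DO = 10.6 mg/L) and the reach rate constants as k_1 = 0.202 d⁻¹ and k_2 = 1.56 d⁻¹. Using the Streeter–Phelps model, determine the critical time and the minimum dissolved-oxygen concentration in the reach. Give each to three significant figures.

Mixed DO = (23.3×10.2 + 6.18×1.33)/(23.3+6.18) = 245.9/29.48 = 8.341 mg/L.
Mixed L₀ = (23.3×4.03 + 6.18×127)/(29.48) = 878.8/29.48 = 29.81 mg/L.
Initial deficit D₀ = C_s − DO₀ = 10.6 − 8.341 = 2.259 mg/L.
t_c = (1/1.358) ln[(1.56/0.202)(1 − 2.259×1.358/(0.202×29.81))] = 0.7364 × ln(3.787) = 0.9806 d.
D_c = (0.202/1.56) × 29.81 × e^(−0.202×0.9806) = 0.1295 × 29.81 × 0.8203 = 3.166 mg/L.
Minimum DO = 10.6 − 3.166 = 7.434 mg/L.

t_c ≈ 0.981 d; minimum DO ≈ 7.43 mg/L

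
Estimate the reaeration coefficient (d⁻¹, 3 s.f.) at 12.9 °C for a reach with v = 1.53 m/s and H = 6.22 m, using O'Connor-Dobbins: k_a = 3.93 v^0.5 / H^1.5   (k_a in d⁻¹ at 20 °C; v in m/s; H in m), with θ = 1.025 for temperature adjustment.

k_a(20) = 3.93 × 1.53^0.5 / 6.22^1.5 = 3.93 × 1.237 / 15.51 = 0.3134 d⁻¹.
k_a(12.9) = 0.3134 × 1.025^(12.9−20) = 0.3134 × 0.8392 = 0.2630 d⁻¹.

k_a ≈ 0.263 d⁻¹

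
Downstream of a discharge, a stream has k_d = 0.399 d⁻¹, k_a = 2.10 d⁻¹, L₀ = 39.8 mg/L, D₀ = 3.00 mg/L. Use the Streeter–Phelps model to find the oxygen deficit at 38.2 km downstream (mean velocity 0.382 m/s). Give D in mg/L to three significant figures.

Travel time t = x/v = 38.2 km / (0.382 m/s) = 38200 m / 0.382 m/s = 100000 s = 1.157 d.
k_d L₀/(k_a−k_d) = 0.399×39.8/(2.10−0.399) = 15.88/1.701 = 9.336 mg/L.
e^(−k_d t) = e^(−0.399×1.157) = 0.6301; e^(−k_a t) = e^(−2.10×1.157) = 0.08799.
D = 9.336 × (0.6301 − 0.08799) + 3.00 × 0.08799 = 5.061 + 0.2640 = 5.325 mg/L.

D ≈ 5.33 mg/L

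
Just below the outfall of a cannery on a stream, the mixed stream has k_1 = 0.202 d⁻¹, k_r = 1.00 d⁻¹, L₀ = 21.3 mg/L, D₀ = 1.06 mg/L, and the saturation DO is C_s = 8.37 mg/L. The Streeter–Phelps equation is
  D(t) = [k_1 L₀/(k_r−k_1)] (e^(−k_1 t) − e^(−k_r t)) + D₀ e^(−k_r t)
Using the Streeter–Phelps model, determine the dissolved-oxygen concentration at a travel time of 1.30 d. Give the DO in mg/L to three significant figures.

DO ≈ 5.40 mg/L

k_1 L₀/(k_r−k_1) = 0.202×21.3/(1.00−0.202) = 4.303/0.7980 = 5.392 mg/L.
e^(−k_1 t) = e^(−0.202×1.300) = 0.7690; e^(−k_r t) = e^(−1.00×1.300) = 0.2725.
D = 5.392 × (0.7690 − 0.2725) + 1.06 × 0.2725 = 2.677 + 0.2889 = 2.966 mg/L.
DO = C_s − D = 8.37 − 2.966 = 5.404 mg/L.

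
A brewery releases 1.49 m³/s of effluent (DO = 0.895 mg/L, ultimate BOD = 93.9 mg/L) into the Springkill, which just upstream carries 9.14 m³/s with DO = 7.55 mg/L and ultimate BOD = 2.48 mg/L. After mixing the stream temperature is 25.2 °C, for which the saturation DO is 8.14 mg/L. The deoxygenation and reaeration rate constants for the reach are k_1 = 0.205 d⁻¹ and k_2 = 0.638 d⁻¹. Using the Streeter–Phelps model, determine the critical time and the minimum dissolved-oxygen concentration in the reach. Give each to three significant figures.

t_c ≈ 2.08 d; minimum DO ≈ 4.93 mg/L

Mixed DO = (9.14×7.55 + 1.49×0.895)/(9.14+1.49) = 70.34/10.63 = 6.617 mg/L.
Mixed L₀ = (9.14×2.48 + 1.49×93.9)/(10.63) = 162.6/10.63 = 15.29 mg/L.
Initial deficit D₀ = C_s − DO₀ = 8.14 − 6.617 = 1.523 mg/L.
t_c = (1/0.4330) ln[(0.638/0.205)(1 − 1.523×0.4330/(0.205×15.29))] = 2.309 × ln(2.458) = 2.077 d.
D_c = (0.205/0.638) × 15.29 × e^(−0.205×2.077) = 0.3213 × 15.29 × 0.6533 = 3.210 mg/L.
Minimum DO = 8.14 − 3.210 = 4.930 mg/L.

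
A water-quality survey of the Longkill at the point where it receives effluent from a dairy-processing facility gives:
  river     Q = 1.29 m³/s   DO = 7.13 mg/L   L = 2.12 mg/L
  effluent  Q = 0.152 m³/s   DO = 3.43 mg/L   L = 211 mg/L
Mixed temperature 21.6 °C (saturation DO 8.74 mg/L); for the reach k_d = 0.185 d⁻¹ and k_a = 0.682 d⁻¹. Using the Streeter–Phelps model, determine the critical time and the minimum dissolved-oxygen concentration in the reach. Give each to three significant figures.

t_c ≈ 2.12 d; minimum DO ≈ 4.32 mg/L

Mixed DO = (1.29×7.13 + 0.152×3.43)/(1.29+0.152) = 9.719/1.442 = 6.740 mg/L.
Mixed L₀ = (1.29×2.12 + 0.152×211)/(1.442) = 34.81/1.442 = 24.14 mg/L.
Initial deficit D₀ = C_s − DO₀ = 8.74 − 6.740 = 2.000 mg/L.
t_c = (1/0.4970) ln[(0.682/0.185)(1 − 2.000×0.4970/(0.185×24.14))] = 2.012 × ln(2.866) = 2.118 d.
D_c = (0.185/0.682) × 24.14 × e^(−0.185×2.118) = 0.2713 × 24.14 × 0.6758 = 4.425 mg/L.
Minimum DO = 8.74 − 4.425 = 4.315 mg/L.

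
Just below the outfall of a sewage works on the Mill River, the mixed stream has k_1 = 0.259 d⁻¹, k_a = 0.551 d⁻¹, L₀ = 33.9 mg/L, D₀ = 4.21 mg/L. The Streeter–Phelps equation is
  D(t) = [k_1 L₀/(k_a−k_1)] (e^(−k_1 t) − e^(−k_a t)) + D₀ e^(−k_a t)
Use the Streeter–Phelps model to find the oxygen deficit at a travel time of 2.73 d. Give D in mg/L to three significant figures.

k_1 L₀/(k_a−k_1) = 0.259×33.9/(0.551−0.259) = 8.780/0.2920 = 30.07 mg/L.
e^(−k_1 t) = e^(−0.259×2.730) = 0.4931; e^(−k_a t) = e^(−0.551×2.730) = 0.2222.
D = 30.07 × (0.4931 − 0.2222) + 4.21 × 0.2222 = 8.146 + 0.9354 = 9.081 mg/L.

D ≈ 9.08 mg/L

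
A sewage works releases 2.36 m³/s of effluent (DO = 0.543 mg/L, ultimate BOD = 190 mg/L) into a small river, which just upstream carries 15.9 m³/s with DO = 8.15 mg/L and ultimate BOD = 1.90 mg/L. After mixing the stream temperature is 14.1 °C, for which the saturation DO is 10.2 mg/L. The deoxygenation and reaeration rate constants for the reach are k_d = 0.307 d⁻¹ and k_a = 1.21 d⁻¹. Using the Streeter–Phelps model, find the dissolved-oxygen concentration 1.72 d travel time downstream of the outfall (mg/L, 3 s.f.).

Mixed DO = (15.9×8.15 + 2.36×0.543)/(15.9+2.36) = 130.9/18.26 = 7.167 mg/L.
Mixed L₀ = (15.9×1.90 + 2.36×190)/(18.26) = 478.6/18.26 = 26.21 mg/L.
Initial deficit D₀ = C_s − DO₀ = 10.2 − 7.167 = 3.033 mg/L.
D(1.72) = [0.307×26.21/(1.21−0.307)](e^(−0.307×1.72) − e^(−1.21×1.72)) + 3.033 e^(−1.21×1.72)
= 8.911 × (0.5898 − 0.1248) + 3.033 × 0.1248 = 4.522 mg/L.
DO = 10.2 − 4.522 = 5.678 mg/L.

DO ≈ 5.68 mg/L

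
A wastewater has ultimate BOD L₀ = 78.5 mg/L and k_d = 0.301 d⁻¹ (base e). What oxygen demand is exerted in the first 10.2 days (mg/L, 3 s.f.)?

y_t = L₀(1 − e^(−k_d t)) = 78.5 × (1 − e^(−0.301×10.2))
= 78.5 × (1 − 0.04641) = 78.5 × 0.9536 = 74.86 mg/L.

y ≈ 74.9 mg/L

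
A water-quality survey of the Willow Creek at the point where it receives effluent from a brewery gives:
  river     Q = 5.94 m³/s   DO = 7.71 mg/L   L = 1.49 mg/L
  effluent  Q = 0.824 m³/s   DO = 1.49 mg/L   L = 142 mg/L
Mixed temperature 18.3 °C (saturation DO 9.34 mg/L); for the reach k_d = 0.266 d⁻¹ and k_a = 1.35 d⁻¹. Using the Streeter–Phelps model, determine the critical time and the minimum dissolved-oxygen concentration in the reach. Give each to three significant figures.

t_c ≈ 0.816 d; minimum DO ≈ 6.39 mg/L

Mixed DO = (5.94×7.71 + 0.824×1.49)/(5.94+0.824) = 47.03/6.764 = 6.952 mg/L.
Mixed L₀ = (5.94×1.49 + 0.824×142)/(6.764) = 125.9/6.764 = 18.61 mg/L.
Initial deficit D₀ = C_s − DO₀ = 9.34 − 6.952 = 2.388 mg/L.
t_c = (1/1.084) ln[(1.35/0.266)(1 − 2.388×1.084/(0.266×18.61))] = 0.9225 × ln(2.421) = 0.8157 d.
D_c = (0.266/1.35) × 18.61 × e^(−0.266×0.8157) = 0.1970 × 18.61 × 0.8049 = 2.951 mg/L.
Minimum DO = 9.34 − 2.951 = 6.389 mg/L.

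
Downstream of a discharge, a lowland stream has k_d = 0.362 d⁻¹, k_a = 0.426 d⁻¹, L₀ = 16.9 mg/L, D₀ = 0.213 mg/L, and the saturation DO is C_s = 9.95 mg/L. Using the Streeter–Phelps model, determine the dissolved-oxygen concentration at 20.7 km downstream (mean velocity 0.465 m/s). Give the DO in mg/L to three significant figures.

DO ≈ 7.21 mg/L

Travel time t = x/v = 20.7 km / (0.465 m/s) = 20700 m / 0.465 m/s = 44520 s = 0.5152 d.
k_d L₀/(k_a−k_d) = 0.362×16.9/(0.426−0.362) = 6.118/0.06400 = 95.59 mg/L.
e^(−k_d t) = e^(−0.362×0.5152) = 0.8298; e^(−k_a t) = e^(−0.426×0.5152) = 0.8029.
D = 95.59 × (0.8298 − 0.8029) + 0.213 × 0.8029 = 2.573 + 0.1710 = 2.744 mg/L.
DO = C_s − D = 9.95 − 2.744 = 7.206 mg/L.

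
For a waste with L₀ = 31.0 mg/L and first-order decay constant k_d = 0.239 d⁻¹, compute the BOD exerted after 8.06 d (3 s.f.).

y_t = L₀(1 − e^(−k_d t)) = 31.0 × (1 − e^(−0.239×8.06))
= 31.0 × (1 − 0.1457) = 31.0 × 0.8543 = 26.48 mg/L.

y ≈ 26.5 mg/L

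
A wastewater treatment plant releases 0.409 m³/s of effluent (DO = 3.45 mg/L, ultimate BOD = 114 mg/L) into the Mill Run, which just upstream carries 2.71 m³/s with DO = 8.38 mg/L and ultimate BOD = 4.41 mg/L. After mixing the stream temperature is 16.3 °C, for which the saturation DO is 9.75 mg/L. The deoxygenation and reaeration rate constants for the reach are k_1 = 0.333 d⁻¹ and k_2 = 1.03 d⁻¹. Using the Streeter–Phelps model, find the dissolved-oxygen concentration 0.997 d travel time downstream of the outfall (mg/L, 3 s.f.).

Mixed DO = (2.71×8.38 + 0.409×3.45)/(2.71+0.409) = 24.12/3.119 = 7.734 mg/L.
Mixed L₀ = (2.71×4.41 + 0.409×114)/(3.119) = 58.58/3.119 = 18.78 mg/L.
Initial deficit D₀ = C_s − DO₀ = 9.75 − 7.734 = 2.016 mg/L.
D(0.997) = [0.333×18.78/(1.03−0.333)](e^(−0.333×0.997) − e^(−1.03×0.997)) + 2.016 e^(−1.03×0.997)
= 8.973 × (0.7175 − 0.3581) + 2.016 × 0.3581 = 3.947 mg/L.
DO = 9.75 − 3.947 = 5.803 mg/L.

DO ≈ 5.80 mg/L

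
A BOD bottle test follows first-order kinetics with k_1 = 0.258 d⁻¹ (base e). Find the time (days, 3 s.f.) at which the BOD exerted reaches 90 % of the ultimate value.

y/L₀ = 1 − e^(−k_1 t) = 0.90 ⇒ e^(−k_1 t) = 0.100
t = −ln(0.100) / 0.258 = 2.303 / 0.258 = 8.925 d.

t ≈ 8.92 d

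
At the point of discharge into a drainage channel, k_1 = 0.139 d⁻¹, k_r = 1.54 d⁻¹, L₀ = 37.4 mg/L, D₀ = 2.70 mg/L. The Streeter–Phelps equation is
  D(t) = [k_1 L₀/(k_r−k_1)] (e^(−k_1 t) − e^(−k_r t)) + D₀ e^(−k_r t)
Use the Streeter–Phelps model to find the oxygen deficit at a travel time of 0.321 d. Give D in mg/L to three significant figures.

k_1 L₀/(k_r−k_1) = 0.139×37.4/(1.54−0.139) = 5.199/1.401 = 3.711 mg/L.
e^(−k_1 t) = e^(−0.139×0.3210) = 0.9564; e^(−k_r t) = e^(−1.54×0.3210) = 0.6100.
D = 3.711 × (0.9564 − 0.6100) + 2.70 × 0.6100 = 1.285 + 1.647 = 2.932 mg/L.

D ≈ 2.93 mg/L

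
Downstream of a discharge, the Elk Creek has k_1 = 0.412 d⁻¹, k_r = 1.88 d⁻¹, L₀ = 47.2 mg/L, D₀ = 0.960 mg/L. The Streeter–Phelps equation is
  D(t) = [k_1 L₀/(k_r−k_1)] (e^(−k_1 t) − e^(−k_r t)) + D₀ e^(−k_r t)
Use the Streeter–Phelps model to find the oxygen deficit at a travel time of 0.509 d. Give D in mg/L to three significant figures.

D ≈ 6.02 mg/L

k_1 L₀/(k_r−k_1) = 0.412×47.2/(1.88−0.412) = 19.45/1.468 = 13.25 mg/L.
e^(−k_1 t) = e^(−0.412×0.5090) = 0.8108; e^(−k_r t) = e^(−1.88×0.5090) = 0.3841.
D = 13.25 × (0.8108 − 0.3841) + 0.960 × 0.3841 = 5.653 + 0.3687 = 6.022 mg/L.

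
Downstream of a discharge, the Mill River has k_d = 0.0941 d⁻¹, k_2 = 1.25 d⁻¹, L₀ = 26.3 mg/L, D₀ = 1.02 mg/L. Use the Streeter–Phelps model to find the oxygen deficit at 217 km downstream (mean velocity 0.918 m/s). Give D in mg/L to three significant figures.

Travel time t = x/v = 217 km / (0.918 m/s) = 217000 m / 0.918 m/s = 236400 s = 2.736 d.
k_d L₀/(k_2−k_d) = 0.0941×26.3/(1.25−0.0941) = 2.475/1.156 = 2.141 mg/L.
e^(−k_d t) = e^(−0.0941×2.736) = 0.7730; e^(−k_2 t) = e^(−1.25×2.736) = 0.03272.
D = 2.141 × (0.7730 − 0.03272) + 1.02 × 0.03272 = 1.585 + 0.03337 = 1.618 mg/L.

D ≈ 1.62 mg/L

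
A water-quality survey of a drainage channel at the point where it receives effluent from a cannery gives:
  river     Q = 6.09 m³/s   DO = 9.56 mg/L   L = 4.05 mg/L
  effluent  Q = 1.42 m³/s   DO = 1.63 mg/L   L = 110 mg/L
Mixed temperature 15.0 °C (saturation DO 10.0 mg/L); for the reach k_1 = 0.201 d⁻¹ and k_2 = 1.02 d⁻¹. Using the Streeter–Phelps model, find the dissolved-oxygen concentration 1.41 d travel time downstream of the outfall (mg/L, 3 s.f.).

Mixed DO = (6.09×9.56 + 1.42×1.63)/(6.09+1.42) = 60.54/7.510 = 8.061 mg/L.
Mixed L₀ = (6.09×4.05 + 1.42×110)/(7.510) = 180.9/7.510 = 24.08 mg/L.
Initial deficit D₀ = C_s − DO₀ = 10.0 − 8.061 = 1.939 mg/L.
D(1.41) = [0.201×24.08/(1.02−0.201)](e^(−0.201×1.41) − e^(−1.02×1.41)) + 1.939 e^(−1.02×1.41)
= 5.911 × (0.7532 − 0.2374) + 1.939 × 0.2374 = 3.509 mg/L.
DO = 10.0 − 3.509 = 6.491 mg/L.

DO ≈ 6.49 mg/L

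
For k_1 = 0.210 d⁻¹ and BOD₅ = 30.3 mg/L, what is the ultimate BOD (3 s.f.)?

L₀ ≈ 46.6 mg/L

BOD₅ = L₀(1 − e^(−5k_1)) ⇒ L₀ = BOD₅ / (1 − e^(−5×0.210))
= 30.3 / (1 − 0.3499) = 30.3 / 0.6501 = 46.61 mg/L.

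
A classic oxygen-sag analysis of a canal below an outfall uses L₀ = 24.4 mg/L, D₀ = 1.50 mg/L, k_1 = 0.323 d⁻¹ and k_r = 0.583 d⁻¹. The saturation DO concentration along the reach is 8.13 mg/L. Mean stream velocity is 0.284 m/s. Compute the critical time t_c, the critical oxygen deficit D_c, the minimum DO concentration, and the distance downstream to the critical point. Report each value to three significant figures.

t_c = [1/(k_r−k_1)] ln[(k_r/k_1)(1 − D₀(k_r−k_1)/(k_1 L₀))]
= [1/(0.583−0.323)] ln[(0.583/0.323)(1 − 1.50×0.2600/(0.323×24.4))]
= (1/0.2600) ln[1.805 × 0.9505] = 3.846 × ln(1.716) = 3.846 × 0.5398 = 2.076 d.
L(t_c) = L₀ e^(−k_1 t_c) = 24.4 × 0.5114 = 12.48 mg/L, and at the critical point k_r D_c = k_1 L, so D_c = (0.323/0.583) × 12.48 = 6.913 mg/L.
Minimum DO = C_s − D_c = 8.13 − 6.913 = 1.217 mg/L.
x_c = v t_c = 0.284 m/s × 2.076 d × 86400 s/d = 50940 m ≈ 50.9 km.

t_c ≈ 2.08 d; D_c ≈ 6.91 mg/L; min DO ≈ 1.22 mg/L; x_c ≈ 50.9 km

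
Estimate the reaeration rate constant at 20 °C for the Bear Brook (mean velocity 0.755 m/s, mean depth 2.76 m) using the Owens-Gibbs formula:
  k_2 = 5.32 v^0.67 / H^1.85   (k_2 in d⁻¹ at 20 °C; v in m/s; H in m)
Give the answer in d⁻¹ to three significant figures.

k_2 ≈ 0.674 d⁻¹

k_2 = 5.32 × 0.755^0.67 / 2.76^1.85 = 5.32 × 0.8284 / 6.542 = 0.6737 d⁻¹.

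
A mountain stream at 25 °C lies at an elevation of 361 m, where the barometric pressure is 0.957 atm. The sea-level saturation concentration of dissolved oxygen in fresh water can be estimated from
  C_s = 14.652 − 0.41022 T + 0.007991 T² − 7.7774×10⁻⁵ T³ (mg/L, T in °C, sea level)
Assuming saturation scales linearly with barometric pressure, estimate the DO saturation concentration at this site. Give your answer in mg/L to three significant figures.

At sea level: C_s = 14.652 − 0.41022×25 + 0.007991×25² − 7.7774×10⁻⁵×25³ = 8.176 mg/L.
Pressure correction: C_s' = 8.176 × 0.957 = 7.824 mg/L.

C_s ≈ 7.82 mg/L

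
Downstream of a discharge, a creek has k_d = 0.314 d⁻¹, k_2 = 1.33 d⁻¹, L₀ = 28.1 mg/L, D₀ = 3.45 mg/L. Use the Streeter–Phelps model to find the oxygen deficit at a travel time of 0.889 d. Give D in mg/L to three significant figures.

k_d L₀/(k_2−k_d) = 0.314×28.1/(1.33−0.314) = 8.823/1.016 = 8.684 mg/L.
e^(−k_d t) = e^(−0.314×0.8890) = 0.7564; e^(−k_2 t) = e^(−1.33×0.8890) = 0.3066.
D = 8.684 × (0.7564 − 0.3066) + 3.45 × 0.3066 = 3.907 + 1.058 = 4.965 mg/L.

D ≈ 4.96 mg/L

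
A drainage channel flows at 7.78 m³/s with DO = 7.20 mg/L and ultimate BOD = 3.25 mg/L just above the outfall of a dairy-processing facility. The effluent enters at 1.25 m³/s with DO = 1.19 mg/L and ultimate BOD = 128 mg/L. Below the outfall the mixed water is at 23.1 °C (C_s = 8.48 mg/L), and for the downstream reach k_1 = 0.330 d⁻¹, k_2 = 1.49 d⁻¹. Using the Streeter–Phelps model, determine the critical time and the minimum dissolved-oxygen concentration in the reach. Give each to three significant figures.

Mixed DO = (7.78×7.20 + 1.25×1.19)/(7.78+1.25) = 57.50/9.030 = 6.368 mg/L.
Mixed L₀ = (7.78×3.25 + 1.25×128)/(9.030) = 185.3/9.030 = 20.52 mg/L.
Initial deficit D₀ = C_s − DO₀ = 8.48 − 6.368 = 2.112 mg/L.
t_c = (1/1.160) ln[(1.49/0.330)(1 − 2.112×1.160/(0.330×20.52))] = 0.8621 × ln(2.882) = 0.9124 d.
D_c = (0.330/1.49) × 20.52 × e^(−0.330×0.9124) = 0.2215 × 20.52 × 0.7400 = 3.363 mg/L.
Minimum DO = 8.48 − 3.363 = 5.117 mg/L.

t_c ≈ 0.912 d; minimum DO ≈ 5.12 mg/L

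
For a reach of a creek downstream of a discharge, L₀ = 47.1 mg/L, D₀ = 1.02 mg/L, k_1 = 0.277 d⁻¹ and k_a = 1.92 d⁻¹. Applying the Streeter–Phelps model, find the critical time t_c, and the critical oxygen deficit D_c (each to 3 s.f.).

t_c ≈ 1.09 d; D_c ≈ 5.02 mg/L

At the critical point dD/dt = 0, so k_1 L₀ e^(−k_1 t) = k_a D. Substituting D(t) from the Streeter–Phelps equation and solving for t gives
t_c = ln[(k_a/k_1)(1 − D₀(k_a−k_1)/(k_1 L₀))] / (k_a−k_1).
Here k_a−k_1 = 1.643 d⁻¹ and 1 − D₀(k_a−k_1)/(k_1 L₀) = 1 − 1.02×1.643/(0.277×47.1) = 0.8715, so
t_c = ln(6.931 × 0.8715) / 1.643 = 1.799 / 1.643 = 1.095 d.
D_c = (k_1/k_a) L₀ e^(−k_1 t_c) = (0.277/1.92) × 47.1 × e^(−0.277×1.095) = 0.1443 × 47.1 × 0.7384 = 5.018 mg/L.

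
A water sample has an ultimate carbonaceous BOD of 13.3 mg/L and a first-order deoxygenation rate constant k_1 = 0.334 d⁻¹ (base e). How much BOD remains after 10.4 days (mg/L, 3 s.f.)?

L_t = L₀ e^(−k_1 t) = 13.3 × e^(−0.334×10.4) = 13.3 × 0.03101 = 0.4124 mg/L.

L ≈ 0.412 mg/L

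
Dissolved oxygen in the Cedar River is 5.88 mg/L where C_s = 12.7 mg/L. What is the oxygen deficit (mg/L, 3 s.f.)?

D = C_s − C = 12.7 − 5.88 = 6.82 mg/L.

D ≈ 6.82 mg/L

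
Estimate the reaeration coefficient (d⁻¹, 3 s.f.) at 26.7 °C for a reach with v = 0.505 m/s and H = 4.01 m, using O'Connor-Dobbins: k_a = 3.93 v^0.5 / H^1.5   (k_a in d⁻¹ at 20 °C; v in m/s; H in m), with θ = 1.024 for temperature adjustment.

k_a ≈ 0.408 d⁻¹

k_a(20) = 3.93 × 0.505^0.5 / 4.01^1.5 = 3.93 × 0.7106 / 8.030 = 0.3478 d⁻¹.
k_a(26.7) = 0.3478 × 1.024^(26.7−20) = 0.3478 × 1.172 = 0.4077 d⁻¹.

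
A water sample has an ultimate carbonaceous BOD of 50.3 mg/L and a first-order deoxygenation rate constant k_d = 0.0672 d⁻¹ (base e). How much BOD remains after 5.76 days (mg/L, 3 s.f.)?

L_t = L₀ e^(−k_d t) = 50.3 × e^(−0.0672×5.76) = 50.3 × 0.6790 = 34.16 mg/L.

L ≈ 34.2 mg/L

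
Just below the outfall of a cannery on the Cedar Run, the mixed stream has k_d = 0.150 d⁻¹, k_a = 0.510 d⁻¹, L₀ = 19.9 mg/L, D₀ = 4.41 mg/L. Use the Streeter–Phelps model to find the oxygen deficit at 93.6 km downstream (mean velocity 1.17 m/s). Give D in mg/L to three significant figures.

Travel time t = x/v = 93.6 km / (1.17 m/s) = 93600 m / 1.17 m/s = 80000 s = 0.9259 d.
k_d L₀/(k_a−k_d) = 0.150×19.9/(0.510−0.150) = 2.985/0.3600 = 8.292 mg/L.
e^(−k_d t) = e^(−0.150×0.9259) = 0.8703; e^(−k_a t) = e^(−0.510×0.9259) = 0.6236.
D = 8.292 × (0.8703 − 0.6236) + 4.41 × 0.6236 = 2.046 + 2.750 = 4.796 mg/L.

D ≈ 4.80 mg/L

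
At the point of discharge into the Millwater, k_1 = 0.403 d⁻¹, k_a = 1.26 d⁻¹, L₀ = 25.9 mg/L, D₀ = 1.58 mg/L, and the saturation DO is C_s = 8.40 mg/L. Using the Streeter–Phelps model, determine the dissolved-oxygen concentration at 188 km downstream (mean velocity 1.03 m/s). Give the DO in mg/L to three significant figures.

DO ≈ 3.94 mg/L

Travel time t = x/v = 188 km / (1.03 m/s) = 188000 m / 1.03 m/s = 182500 s = 2.113 d.
k_1 L₀/(k_a−k_1) = 0.403×25.9/(1.26−0.403) = 10.44/0.8570 = 12.18 mg/L.
e^(−k_1 t) = e^(−0.403×2.113) = 0.4268; e^(−k_a t) = e^(−1.26×2.113) = 0.06982.
D = 12.18 × (0.4268 − 0.06982) + 1.58 × 0.06982 = 4.348 + 0.1103 = 4.459 mg/L.
DO = C_s − D = 8.40 − 4.459 = 3.941 mg/L.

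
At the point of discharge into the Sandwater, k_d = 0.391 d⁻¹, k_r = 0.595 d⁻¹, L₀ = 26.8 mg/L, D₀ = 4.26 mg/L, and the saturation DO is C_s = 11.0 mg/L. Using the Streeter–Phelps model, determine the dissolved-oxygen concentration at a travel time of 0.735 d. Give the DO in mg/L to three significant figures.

DO ≈ 2.88 mg/L

k_d L₀/(k_r−k_d) = 0.391×26.8/(0.595−0.391) = 10.48/0.2040 = 51.37 mg/L.
e^(−k_d t) = e^(−0.391×0.7350) = 0.7502; e^(−k_r t) = e^(−0.595×0.7350) = 0.6458.
D = 51.37 × (0.7502 − 0.6458) + 4.26 × 0.6458 = 5.366 + 2.751 = 8.117 mg/L.
DO = C_s − D = 11.0 − 8.117 = 2.883 mg/L.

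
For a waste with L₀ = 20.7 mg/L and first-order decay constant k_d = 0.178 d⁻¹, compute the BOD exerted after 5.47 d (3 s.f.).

y_t = L₀(1 − e^(−k_d t)) = 20.7 × (1 − e^(−0.178×5.47))
= 20.7 × (1 − 0.3777) = 20.7 × 0.6223 = 12.88 mg/L.

y ≈ 12.9 mg/L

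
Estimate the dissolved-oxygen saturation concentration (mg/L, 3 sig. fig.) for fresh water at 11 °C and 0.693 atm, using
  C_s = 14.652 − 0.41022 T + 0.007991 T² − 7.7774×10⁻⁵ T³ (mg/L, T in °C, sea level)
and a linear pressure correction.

At sea level: C_s = 14.652 − 0.41022×11 + 0.007991×11² − 7.7774×10⁻⁵×11³ = 11.00 mg/L.
Pressure correction: C_s' = 11.00 × 0.693 = 7.625 mg/L.

C_s ≈ 7.63 mg/L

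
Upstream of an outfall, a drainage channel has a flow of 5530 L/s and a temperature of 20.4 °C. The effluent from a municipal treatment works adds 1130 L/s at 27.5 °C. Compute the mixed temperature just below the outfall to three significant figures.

21.6 °C

Flow-weighted mixing: C = (Q_r C_r + Q_w C_w)/(Q_r + Q_w)
= (5530×20.4 + 1130×27.5)/(5530 + 1130) = 143900/6660 = 21.60 °C.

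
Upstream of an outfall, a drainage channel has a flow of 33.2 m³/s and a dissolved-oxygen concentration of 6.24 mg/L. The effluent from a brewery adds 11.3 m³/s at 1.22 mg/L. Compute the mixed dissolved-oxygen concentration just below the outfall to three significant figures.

4.97 mg/L

Flow-weighted mixing: C = (Q_r C_r + Q_w C_w)/(Q_r + Q_w)
= (33.2×6.24 + 11.3×1.22)/(33.2 + 11.3) = 221.0/44.50 = 4.965 mg/L.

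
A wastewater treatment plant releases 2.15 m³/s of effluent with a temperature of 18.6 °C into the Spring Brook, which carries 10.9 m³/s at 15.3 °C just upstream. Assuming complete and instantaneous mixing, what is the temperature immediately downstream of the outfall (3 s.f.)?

15.8 °C

Flow-weighted mixing: C = (Q_r C_r + Q_w C_w)/(Q_r + Q_w)
= (10.9×15.3 + 2.15×18.6)/(10.9 + 2.15) = 206.8/13.05 = 15.84 °C.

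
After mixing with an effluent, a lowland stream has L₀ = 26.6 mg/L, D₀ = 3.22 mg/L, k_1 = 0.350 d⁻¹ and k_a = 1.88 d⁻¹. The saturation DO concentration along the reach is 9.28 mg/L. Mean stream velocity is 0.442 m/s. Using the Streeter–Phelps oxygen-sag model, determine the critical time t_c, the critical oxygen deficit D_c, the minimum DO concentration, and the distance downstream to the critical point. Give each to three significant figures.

t_c ≈ 0.606 d; D_c ≈ 4.01 mg/L; min DO ≈ 5.27 mg/L; x_c ≈ 23.2 km

With k_a/k_1 = 5.371 and 1 − D₀(k_a−k_1)/(k_1 L₀) = 0.4708,
t_c = ln(5.371 × 0.4708) / (1.88 − 0.350) = ln(2.529) / 1.530 = 0.9278/1.530 = 0.6064 d.
L(t_c) = L₀ e^(−k_1 t_c) = 26.6 × 0.8088 = 21.51 mg/L, and at the critical point k_a D_c = k_1 L, so D_c = (0.350/1.88) × 21.51 = 4.005 mg/L.
Minimum DO = C_s − D_c = 9.28 − 4.005 = 5.275 mg/L.
x_c = v t_c = 0.442 m/s × 0.6064 d × 86400 s/d = 23160 m ≈ 23.2 km.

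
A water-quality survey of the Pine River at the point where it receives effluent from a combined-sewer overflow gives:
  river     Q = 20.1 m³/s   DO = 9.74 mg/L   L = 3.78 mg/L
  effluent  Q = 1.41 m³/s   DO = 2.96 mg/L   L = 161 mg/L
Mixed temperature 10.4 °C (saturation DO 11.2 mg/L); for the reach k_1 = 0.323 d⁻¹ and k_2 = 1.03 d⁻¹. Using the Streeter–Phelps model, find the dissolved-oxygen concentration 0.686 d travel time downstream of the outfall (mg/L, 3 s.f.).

Mixed DO = (20.1×9.74 + 1.41×2.96)/(20.1+1.41) = 199.9/21.51 = 9.296 mg/L.
Mixed L₀ = (20.1×3.78 + 1.41×161)/(21.51) = 303.0/21.51 = 14.09 mg/L.
Initial deficit D₀ = C_s − DO₀ = 11.2 − 9.296 = 1.904 mg/L.
D(0.686) = [0.323×14.09/(1.03−0.323)](e^(−0.323×0.686) − e^(−1.03×0.686)) + 1.904 e^(−1.03×0.686)
= 6.435 × (0.8013 − 0.4933) + 1.904 × 0.4933 = 2.921 mg/L.
DO = 11.2 − 2.921 = 8.279 mg/L.

DO ≈ 8.28 mg/L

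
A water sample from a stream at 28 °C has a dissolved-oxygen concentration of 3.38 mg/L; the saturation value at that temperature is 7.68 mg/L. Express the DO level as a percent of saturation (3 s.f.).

% saturation = C/C_s × 100 = 3.38/7.68 × 100 = 44.0 %.

44.0 % saturation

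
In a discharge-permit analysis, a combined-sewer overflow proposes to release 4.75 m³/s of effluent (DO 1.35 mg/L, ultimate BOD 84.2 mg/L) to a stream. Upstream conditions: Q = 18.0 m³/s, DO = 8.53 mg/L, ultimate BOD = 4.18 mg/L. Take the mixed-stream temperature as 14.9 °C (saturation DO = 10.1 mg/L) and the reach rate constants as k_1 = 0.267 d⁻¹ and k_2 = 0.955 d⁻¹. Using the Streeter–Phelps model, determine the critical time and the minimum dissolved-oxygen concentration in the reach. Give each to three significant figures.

Mixed DO = (18.0×8.53 + 4.75×1.35)/(18.0+4.75) = 160.0/22.75 = 7.031 mg/L.
Mixed L₀ = (18.0×4.18 + 4.75×84.2)/(22.75) = 475.2/22.75 = 20.89 mg/L.
Initial deficit D₀ = C_s − DO₀ = 10.1 − 7.031 = 3.069 mg/L.
t_c = (1/0.6880) ln[(0.955/0.267)(1 − 3.069×0.6880/(0.267×20.89))] = 1.453 × ln(2.223) = 1.161 d.
D_c = (0.267/0.955) × 20.89 × e^(−0.267×1.161) = 0.2796 × 20.89 × 0.7335 = 4.283 mg/L.
Minimum DO = 10.1 − 4.283 = 5.817 mg/L.

t_c ≈ 1.16 d; minimum DO ≈ 5.82 mg/L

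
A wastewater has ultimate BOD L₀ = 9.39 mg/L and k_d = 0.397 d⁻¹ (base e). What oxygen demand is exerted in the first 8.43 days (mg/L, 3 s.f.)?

y_t = L₀(1 − e^(−k_d t)) = 9.39 × (1 − e^(−0.397×8.43))
= 9.39 × (1 − 0.03520) = 9.39 × 0.9648 = 9.059 mg/L.

y ≈ 9.06 mg/L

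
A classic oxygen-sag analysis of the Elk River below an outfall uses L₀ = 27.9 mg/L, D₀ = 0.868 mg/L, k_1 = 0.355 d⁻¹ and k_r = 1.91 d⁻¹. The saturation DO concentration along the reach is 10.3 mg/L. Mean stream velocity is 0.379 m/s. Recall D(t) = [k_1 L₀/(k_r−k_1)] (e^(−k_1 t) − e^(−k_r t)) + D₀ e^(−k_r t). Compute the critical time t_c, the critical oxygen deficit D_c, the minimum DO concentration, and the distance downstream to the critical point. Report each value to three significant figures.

t_c ≈ 0.988 d; D_c ≈ 3.65 mg/L; min DO ≈ 6.65 mg/L; x_c ≈ 32.4 km

At the critical point dD/dt = 0, so k_1 L₀ e^(−k_1 t) = k_r D. Substituting D(t) from the Streeter–Phelps equation and solving for t gives
t_c = ln[(k_r/k_1)(1 − D₀(k_r−k_1)/(k_1 L₀))] / (k_r−k_1).
Here k_r−k_1 = 1.555 d⁻¹ and 1 − D₀(k_r−k_1)/(k_1 L₀) = 1 − 0.868×1.555/(0.355×27.9) = 0.8637, so
t_c = ln(5.380 × 0.8637) / 1.555 = 1.536 / 1.555 = 0.9879 d.
L(t_c) = L₀ e^(−k_1 t_c) = 27.9 × 0.7042 = 19.65 mg/L, and at the critical point k_r D_c = k_1 L, so D_c = (0.355/1.91) × 19.65 = 3.652 mg/L.
Minimum DO = C_s − D_c = 10.3 − 3.652 = 6.648 mg/L.
x_c = v t_c = 0.379 m/s × 0.9879 d × 86400 s/d = 32350 m ≈ 32.4 km.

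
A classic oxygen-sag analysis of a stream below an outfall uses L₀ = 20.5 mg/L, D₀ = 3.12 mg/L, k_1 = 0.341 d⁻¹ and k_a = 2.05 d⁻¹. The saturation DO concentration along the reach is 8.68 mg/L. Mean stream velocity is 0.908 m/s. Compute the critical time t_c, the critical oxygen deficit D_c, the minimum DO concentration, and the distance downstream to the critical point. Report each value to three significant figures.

t_c = [1/(k_a−k_1)] ln[(k_a/k_1)(1 − D₀(k_a−k_1)/(k_1 L₀))]
= [1/(2.05−0.341)] ln[(2.05/0.341)(1 − 3.12×1.709/(0.341×20.5))]
= (1/1.709) ln[6.012 × 0.2372] = 0.5851 × ln(1.426) = 0.5851 × 0.3550 = 0.2077 d.
L(t_c) = L₀ e^(−k_1 t_c) = 20.5 × 0.9316 = 19.10 mg/L, and at the critical point k_a D_c = k_1 L, so D_c = (0.341/2.05) × 19.10 = 3.177 mg/L.
Minimum DO = C_s − D_c = 8.68 − 3.177 = 5.503 mg/L.
x_c = v t_c = 0.908 m/s × 0.2077 d × 86400 s/d = 16300 m ≈ 16.3 km.

t_c ≈ 0.208 d; D_c ≈ 3.18 mg/L; min DO ≈ 5.50 mg/L; x_c ≈ 16.3 km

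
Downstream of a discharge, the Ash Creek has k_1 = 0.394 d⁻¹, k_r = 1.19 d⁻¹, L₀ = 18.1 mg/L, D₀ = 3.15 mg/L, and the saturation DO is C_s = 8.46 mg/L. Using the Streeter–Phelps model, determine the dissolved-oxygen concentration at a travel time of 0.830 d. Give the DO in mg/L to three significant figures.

k_1 L₀/(k_r−k_1) = 0.394×18.1/(1.19−0.394) = 7.131/0.7960 = 8.959 mg/L.
e^(−k_1 t) = e^(−0.394×0.8300) = 0.7211; e^(−k_r t) = e^(−1.19×0.8300) = 0.3724.
D = 8.959 × (0.7211 − 0.3724) + 3.15 × 0.3724 = 3.123 + 1.173 = 4.297 mg/L.
DO = C_s − D = 8.46 − 4.297 = 4.163 mg/L.

DO ≈ 4.16 mg/L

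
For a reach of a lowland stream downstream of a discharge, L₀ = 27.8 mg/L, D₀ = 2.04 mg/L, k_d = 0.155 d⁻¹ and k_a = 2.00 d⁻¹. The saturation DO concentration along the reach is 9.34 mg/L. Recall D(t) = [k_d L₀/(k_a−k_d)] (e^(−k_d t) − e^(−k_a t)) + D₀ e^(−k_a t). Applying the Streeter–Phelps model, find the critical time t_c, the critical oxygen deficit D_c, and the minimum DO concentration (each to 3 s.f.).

t_c ≈ 0.266 d; D_c ≈ 2.07 mg/L; min DO ≈ 7.27 mg/L

At the critical point dD/dt = 0, so k_d L₀ e^(−k_d t) = k_a D. Substituting D(t) from the Streeter–Phelps equation and solving for t gives
t_c = ln[(k_a/k_d)(1 − D₀(k_a−k_d)/(k_d L₀))] / (k_a−k_d).
Here k_a−k_d = 1.845 d⁻¹ and 1 − D₀(k_a−k_d)/(k_d L₀) = 1 − 2.04×1.845/(0.155×27.8) = 0.1265, so
t_c = ln(12.90 × 0.1265) / 1.845 = 0.4902 / 1.845 = 0.2657 d.
D_c = (k_d/k_a) L₀ e^(−k_d t_c) = (0.155/2.00) × 27.8 × e^(−0.155×0.2657) = 0.07750 × 27.8 × 0.9597 = 2.068 mg/L.
Minimum DO = C_s − D_c = 9.34 − 2.068 = 7.272 mg/L.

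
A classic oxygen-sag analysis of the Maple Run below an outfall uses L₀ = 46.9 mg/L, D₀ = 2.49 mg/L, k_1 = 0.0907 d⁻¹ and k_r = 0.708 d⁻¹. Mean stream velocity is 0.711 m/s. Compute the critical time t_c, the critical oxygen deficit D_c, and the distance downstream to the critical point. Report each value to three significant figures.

t_c ≈ 2.60 d; D_c ≈ 4.74 mg/L; x_c ≈ 160 km

With k_r/k_1 = 7.806 and 1 − D₀(k_r−k_1)/(k_1 L₀) = 0.6387,
t_c = ln(7.806 × 0.6387) / (0.708 − 0.0907) = ln(4.985) / 0.6173 = 1.607/0.6173 = 2.602 d.
D_c = (k_1/k_r) L₀ e^(−k_1 t_c) = (0.0907/0.708) × 46.9 × e^(−0.0907×2.602) = 0.1281 × 46.9 × 0.7897 = 4.745 mg/L.
x_c = v t_c = 0.711 m/s × 2.602 d × 86400 s/d = 159900 m ≈ 160 km.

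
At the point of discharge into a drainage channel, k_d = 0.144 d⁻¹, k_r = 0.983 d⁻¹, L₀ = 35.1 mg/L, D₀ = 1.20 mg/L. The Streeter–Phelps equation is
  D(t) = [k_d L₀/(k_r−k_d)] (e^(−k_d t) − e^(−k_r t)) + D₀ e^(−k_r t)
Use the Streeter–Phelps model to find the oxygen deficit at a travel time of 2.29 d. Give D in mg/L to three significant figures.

D ≈ 3.82 mg/L

k_d L₀/(k_r−k_d) = 0.144×35.1/(0.983−0.144) = 5.054/0.8390 = 6.024 mg/L.
e^(−k_d t) = e^(−0.144×2.290) = 0.7191; e^(−k_r t) = e^(−0.983×2.290) = 0.1053.
D = 6.024 × (0.7191 − 0.1053) + 1.20 × 0.1053 = 3.698 + 0.1263 = 3.824 mg/L.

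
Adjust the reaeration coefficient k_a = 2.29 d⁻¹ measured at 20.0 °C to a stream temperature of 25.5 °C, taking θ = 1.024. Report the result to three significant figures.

k_a ≈ 2.61 d⁻¹

k_a(T₂) = k_a(T₁) · θ^(T₂−T₁) = 2.29 × 1.024^(25.5−20.0)
= 2.29 × 1.024^5.50 = 2.29 × 1.139 = 2.609 d⁻¹.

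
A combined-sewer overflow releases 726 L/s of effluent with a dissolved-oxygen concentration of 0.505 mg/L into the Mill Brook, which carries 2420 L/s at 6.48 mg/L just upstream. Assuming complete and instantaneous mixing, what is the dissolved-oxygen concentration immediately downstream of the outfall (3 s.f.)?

5.10 mg/L

Flow-weighted mixing: C = (Q_r C_r + Q_w C_w)/(Q_r + Q_w)
= (2420×6.48 + 726×0.505)/(2420 + 726) = 16050/3146 = 5.101 mg/L.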